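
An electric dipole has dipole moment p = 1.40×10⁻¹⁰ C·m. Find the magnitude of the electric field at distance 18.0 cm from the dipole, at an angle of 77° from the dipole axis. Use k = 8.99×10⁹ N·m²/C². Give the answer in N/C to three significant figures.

E ≈ 232 N/C

At angle θ the dipole field magnitude is E = (kp/r³)·√(1 + 3cos²θ).
kp/r³ = (8.99×10⁹)(1.40×10⁻¹⁰) / (0.180)³ = 215.8 N/C.
√(1 + 3cos²77°) = √(1 + 3·0.0506) = √1.1518 ≈ 1.0732.
E ≈ 215.8 × 1.073 = 231.6 N/C.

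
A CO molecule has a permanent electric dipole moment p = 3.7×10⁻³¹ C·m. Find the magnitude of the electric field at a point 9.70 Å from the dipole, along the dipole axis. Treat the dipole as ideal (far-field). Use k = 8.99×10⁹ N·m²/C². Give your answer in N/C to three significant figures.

On the dipole axis E = 2kp/r³.
E = 2·(8.99×10⁹)(3.70×10⁻³¹) / (9.70×10⁻¹⁰)³ = 7.289×10⁶ N/C.

E ≈ 7.29×10⁶ N/C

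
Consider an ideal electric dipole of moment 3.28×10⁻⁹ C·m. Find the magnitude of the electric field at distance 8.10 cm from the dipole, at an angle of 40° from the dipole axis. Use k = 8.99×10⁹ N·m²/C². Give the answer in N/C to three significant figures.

At angle θ the dipole field magnitude is E = (kp/r³)·√(1 + 3cos²θ).
kp/r³ = (8.99×10⁹)(3.28×10⁻⁹) / (0.0810)³ = 5.549×10⁴ N/C.
√(1 + 3cos²40°) = √(1 + 3·0.5868) = √2.7605 ≈ 1.6615.
E ≈ 5.549×10⁴ × 1.661 = 9.219×10⁴ N/C.

E ≈ 9.22×10⁴ N/C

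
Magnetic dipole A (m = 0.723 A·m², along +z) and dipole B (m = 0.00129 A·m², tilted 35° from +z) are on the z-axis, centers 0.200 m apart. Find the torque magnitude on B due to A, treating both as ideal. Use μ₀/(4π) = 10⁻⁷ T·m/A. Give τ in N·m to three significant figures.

τ ≈ 1.34×10⁻⁸ N·m

Dipole B is on the axis of dipole A, so B₁ there is axial: B₁ = (μ₀/4π)·2m₁/r³ along +z.
B₁ = 2(10⁻⁷)(0.723)/(0.200)³ = 1.807×10⁻⁵ T.
τ = m₂ B₁ sinθ.
τ = (0.00129)(1.807×10⁻⁵)·sin35° = 1.337×10⁻⁸ N·m.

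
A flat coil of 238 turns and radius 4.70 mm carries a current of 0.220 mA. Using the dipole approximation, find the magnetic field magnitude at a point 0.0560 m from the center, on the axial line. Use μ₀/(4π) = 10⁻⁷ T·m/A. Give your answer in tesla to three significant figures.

B ≈ 4.14×10⁻⁹ T

m = NIA = NIπa² = 238·(2.20×10⁻⁴)·π·(0.00470)² = 3.634×10⁻⁶ A·m².
On axis B = (μ₀/4π)·2m/r³.
B = 2·(10⁻⁷)·(3.634×10⁻⁶) / (0.0560)³ = 4.139×10⁻⁹ T.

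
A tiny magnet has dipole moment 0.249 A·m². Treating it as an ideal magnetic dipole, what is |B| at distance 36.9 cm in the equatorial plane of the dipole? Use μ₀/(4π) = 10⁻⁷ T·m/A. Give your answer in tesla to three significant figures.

B ≈ 4.96×10⁻⁷ T

In the equatorial plane B = (μ₀/4π)·m/r³ (half the axial value).
B = (10⁻⁷)·(0.249) / (0.369)³ = 4.956×10⁻⁷ T.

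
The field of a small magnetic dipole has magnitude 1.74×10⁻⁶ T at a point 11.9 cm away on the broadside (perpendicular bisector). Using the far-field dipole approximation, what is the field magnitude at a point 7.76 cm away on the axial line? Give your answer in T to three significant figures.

B ≈ 1.25×10⁻⁵ T

Dipole fields scale as 1/r³ in the far field.
The axial field is twice the equatorial field at the same r, so the geometry factor is 2/1.
B₂ = B₁ · (2/1) · (r₁/r₂)³ = 1.74×10⁻⁶ · 2 · (11.9/7.76)³.
(r₁/r₂)³ = (1.534)³ = 3.606.
B₂ ≈ 1.255×10⁻⁵ T.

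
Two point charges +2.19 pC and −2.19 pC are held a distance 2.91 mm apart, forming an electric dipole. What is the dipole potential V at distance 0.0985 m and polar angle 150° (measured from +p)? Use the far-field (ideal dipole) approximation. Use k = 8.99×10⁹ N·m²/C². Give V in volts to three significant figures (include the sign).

Dipole moment p = qd = (2.19×10⁻¹² C)(0.00291 m) = 6.373×10⁻¹⁵ C·m.
The dipole potential is V = kp cosθ / r².
V = (8.99×10⁹)(6.373×10⁻¹⁵)·cos150° / (0.0985)² = -0.005114 V.

V ≈ -0.00511 V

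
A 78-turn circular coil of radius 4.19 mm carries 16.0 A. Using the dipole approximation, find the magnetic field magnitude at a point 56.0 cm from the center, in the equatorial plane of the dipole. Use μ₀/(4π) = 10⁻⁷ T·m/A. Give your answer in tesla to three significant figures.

B ≈ 3.92×10⁻⁸ T

m = NIA = NIπa² = 78·(16.0)·π·(0.00419)² = 0.06883 A·m².
In the equatorial plane B = (μ₀/4π)·m/r³ (half the axial value).
B = (10⁻⁷)·(0.06883) / (0.560)³ = 3.919×10⁻⁸ T.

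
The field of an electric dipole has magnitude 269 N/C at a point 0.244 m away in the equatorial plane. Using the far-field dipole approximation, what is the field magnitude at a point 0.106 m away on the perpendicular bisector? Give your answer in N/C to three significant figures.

E ≈ 3280 N/C

Dipole fields scale as 1/r³ in the far field; the geometry is the same at both points.
E₂ = E₁ · (r₁/r₂)³ = 269 · (0.244/0.106)³.
(r₁/r₂)³ = (2.302)³ = 12.2.
E₂ ≈ 3281 N/C.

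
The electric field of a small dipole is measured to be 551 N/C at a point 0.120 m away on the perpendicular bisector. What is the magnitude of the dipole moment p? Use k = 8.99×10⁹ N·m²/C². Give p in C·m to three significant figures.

p ≈ 1.06×10⁻¹⁰ C·m

In the equatorial plane E = kp/r³, so p = Er³/(k).
p = (551)·(0.120)³ / (8.99×10⁹) = 1.059×10⁻¹⁰ C·m.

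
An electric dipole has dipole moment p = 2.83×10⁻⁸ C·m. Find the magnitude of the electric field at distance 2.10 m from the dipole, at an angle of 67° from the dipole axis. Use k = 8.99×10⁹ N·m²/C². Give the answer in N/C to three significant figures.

E ≈ 33.2 N/C

At angle θ the dipole field magnitude is E = (kp/r³)·√(1 + 3cos²θ).
kp/r³ = (8.99×10⁹)(2.83×10⁻⁸) / (2.10)³ = 27.47 N/C.
√(1 + 3cos²67°) = √(1 + 3·0.1527) = √1.4580 ≈ 1.2075.
E ≈ 27.47 × 1.207 = 33.17 N/C.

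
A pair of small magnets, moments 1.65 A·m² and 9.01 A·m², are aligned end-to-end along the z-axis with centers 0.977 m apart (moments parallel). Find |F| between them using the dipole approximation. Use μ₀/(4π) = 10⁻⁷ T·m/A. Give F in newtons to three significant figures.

F ≈ 9.79×10⁻⁶ N

On-axis B of dipole 1: B = (μ₀/4π)·2m₁/r³. Force on dipole 2: F = m₂·dB/dr.
dB/dr = −(μ₀/4π)·6m₁/r⁴, so |F| = (μ₀/4π)·6m₁m₂/r⁴.
F = 6(10⁻⁷)(1.65)(9.01)/(0.977)⁴ = 9.790×10⁻⁶ N.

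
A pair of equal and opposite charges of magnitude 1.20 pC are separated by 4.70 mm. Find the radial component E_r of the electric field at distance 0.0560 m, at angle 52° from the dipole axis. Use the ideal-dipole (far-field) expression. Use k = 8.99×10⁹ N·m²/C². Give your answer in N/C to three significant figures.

E_r ≈ 0.356 N/C

Dipole moment p = qd = (1.20×10⁻¹² C)(0.00470 m) = 5.64×10⁻¹⁵ C·m.
For a dipole, E_r = (2kp cosθ)/r³.
kp/r³ = (8.99×10⁹)(5.64×10⁻¹⁵)/(0.0560)³ = 0.2887 N/C.
E_r = 2·0.2887·cos52° = 0.3555 N/C.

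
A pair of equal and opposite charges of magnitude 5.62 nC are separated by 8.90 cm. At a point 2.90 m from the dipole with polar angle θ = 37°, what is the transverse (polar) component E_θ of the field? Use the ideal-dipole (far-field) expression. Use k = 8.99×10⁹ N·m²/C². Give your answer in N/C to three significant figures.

Dipole moment p = qd = (5.62×10⁻⁹ C)(0.0890 m) = 5.002×10⁻¹⁰ C·m.
For a dipole, E_θ = (kp sinθ)/r³.
kp/r³ = (8.99×10⁹)(5.002×10⁻¹⁰)/(2.90)³ = 0.1844 N/C.
E_θ = 0.1844·sin37° = 0.1110 N/C.

E_θ ≈ 0.111 N/C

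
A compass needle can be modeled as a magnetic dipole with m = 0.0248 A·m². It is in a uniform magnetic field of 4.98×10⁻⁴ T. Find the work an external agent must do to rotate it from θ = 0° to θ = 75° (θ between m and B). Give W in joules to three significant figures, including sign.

W_ext = ΔU = −mB cosθ₂ + mB cosθ₁ = mB(cosθ₁ − cosθ₂).
W = (0.0248)(4.98×10⁻⁴)·(cos0° − cos75°) = (1.235×10⁻⁵)·(+0.7412) = 9.154×10⁻⁶ J.

W ≈ 9.15×10⁻⁶ J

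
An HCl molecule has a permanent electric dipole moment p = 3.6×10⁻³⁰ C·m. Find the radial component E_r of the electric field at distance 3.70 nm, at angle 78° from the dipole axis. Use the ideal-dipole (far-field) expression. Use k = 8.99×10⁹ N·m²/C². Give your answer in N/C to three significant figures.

For a dipole, E_r = (2kp cosθ)/r³.
kp/r³ = (8.99×10⁹)(3.60×10⁻³⁰)/(3.70×10⁻⁹)³ = 6.389×10⁵ N/C.
E_r = 2·6.389×10⁵·cos78° = 2.657×10⁵ N/C.

E_r ≈ 2.66×10⁵ N/C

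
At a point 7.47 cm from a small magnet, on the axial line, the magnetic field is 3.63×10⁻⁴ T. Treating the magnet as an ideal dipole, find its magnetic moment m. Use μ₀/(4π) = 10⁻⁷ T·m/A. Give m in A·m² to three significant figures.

m ≈ 0.757 A·m²

On axis B = (μ₀/4π)·2m/r³, so m = Br³·4π/(μ₀·2).
m = (3.63×10⁻⁴)·(0.0747)³ / (2·10⁻⁷) = 0.7566 A·m².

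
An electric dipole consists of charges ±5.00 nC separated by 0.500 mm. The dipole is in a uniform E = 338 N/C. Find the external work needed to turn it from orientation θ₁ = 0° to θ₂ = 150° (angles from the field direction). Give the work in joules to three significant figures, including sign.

W ≈ 1.58×10⁻⁹ J

Dipole moment p = qd = (5.00×10⁻⁹ C)(5.00×10⁻⁴ m) = 2.50×10⁻¹² C·m.
W_ext = ΔU = U(θ₂) − U(θ₁) = −pE cosθ₂ − (−pE cosθ₁) = pE(cosθ₁ − cosθ₂).
W = (2.50×10⁻¹²)(338)·(cos0° − cos150°) = (8.450×10⁻¹⁰)·(+1.8660) = 1.577×10⁻⁹ J.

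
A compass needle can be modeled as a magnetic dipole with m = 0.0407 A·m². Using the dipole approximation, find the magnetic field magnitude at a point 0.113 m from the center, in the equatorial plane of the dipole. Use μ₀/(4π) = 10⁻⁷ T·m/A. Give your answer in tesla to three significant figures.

B ≈ 2.82×10⁻⁶ T

In the equatorial plane B = (μ₀/4π)·m/r³ (half the axial value).
B = (10⁻⁷)·(0.0407) / (0.113)³ = 2.821×10⁻⁶ T.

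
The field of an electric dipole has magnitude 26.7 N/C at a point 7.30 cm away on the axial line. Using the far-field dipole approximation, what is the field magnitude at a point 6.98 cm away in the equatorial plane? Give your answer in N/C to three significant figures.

Dipole fields scale as 1/r³ in the far field.
The axial field is twice the equatorial field at the same r, so the geometry factor is 1/2.
E₂ = E₁ · (1/2) · (r₁/r₂)³ = 26.7 · 0.5 · (7.30/6.98)³.
(r₁/r₂)³ = (1.046)³ = 1.144.
E₂ ≈ 15.27 N/C.

E ≈ 15.3 N/C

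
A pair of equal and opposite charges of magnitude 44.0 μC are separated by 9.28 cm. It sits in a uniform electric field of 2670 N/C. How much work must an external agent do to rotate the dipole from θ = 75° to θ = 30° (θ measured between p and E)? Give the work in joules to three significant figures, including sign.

Dipole moment p = qd = (4.40×10⁻⁵ C)(0.0928 m) = 4.083×10⁻⁶ C·m.
W_ext = ΔU = U(θ₂) − U(θ₁) = −pE cosθ₂ − (−pE cosθ₁) = pE(cosθ₁ − cosθ₂).
W = (4.083×10⁻⁶)(2670)·(cos75° − cos30°) = (0.01090)·(-0.6072) = -0.006620 J.

W ≈ -0.00662 J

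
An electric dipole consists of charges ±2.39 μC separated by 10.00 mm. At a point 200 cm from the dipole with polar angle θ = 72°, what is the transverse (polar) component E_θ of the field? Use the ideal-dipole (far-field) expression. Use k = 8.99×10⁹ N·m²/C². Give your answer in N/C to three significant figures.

E_θ ≈ 25.5 N/C

Dipole moment p = qd = (2.39×10⁻⁶ C)(0.0100 m) = 2.39×10⁻⁸ C·m.
For a dipole, E_θ = (kp sinθ)/r³.
kp/r³ = (8.99×10⁹)(2.39×10⁻⁸)/(2.00)³ = 26.86 N/C.
E_θ = 26.86·sin72° = 25.54 N/C.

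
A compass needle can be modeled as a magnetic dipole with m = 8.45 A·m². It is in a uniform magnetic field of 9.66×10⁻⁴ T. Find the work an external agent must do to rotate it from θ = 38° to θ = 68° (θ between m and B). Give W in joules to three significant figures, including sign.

W ≈ 0.00337 J

W_ext = ΔU = −mB cosθ₂ + mB cosθ₁ = mB(cosθ₁ − cosθ₂).
W = (8.45)(9.66×10⁻⁴)·(cos38° − cos68°) = (0.008163)·(+0.4134) = 0.003374 J.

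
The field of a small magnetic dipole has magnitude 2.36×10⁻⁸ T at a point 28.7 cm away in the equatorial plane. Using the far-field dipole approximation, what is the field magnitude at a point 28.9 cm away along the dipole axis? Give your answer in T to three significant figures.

B ≈ 4.62×10⁻⁸ T

Dipole fields scale as 1/r³ in the far field.
The axial field is twice the equatorial field at the same r, so the geometry factor is 2/1.
B₂ = B₁ · (2/1) · (r₁/r₂)³ = 2.36×10⁻⁸ · 2 · (28.7/28.9)³.
(r₁/r₂)³ = (0.9931)³ = 0.9794.
B₂ ≈ 4.623×10⁻⁸ T.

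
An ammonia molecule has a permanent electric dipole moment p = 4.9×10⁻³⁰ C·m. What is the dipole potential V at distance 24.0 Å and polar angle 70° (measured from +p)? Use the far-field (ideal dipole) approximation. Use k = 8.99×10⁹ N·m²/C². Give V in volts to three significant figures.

The dipole potential is V = kp cosθ / r².
V = (8.99×10⁹)(4.90×10⁻³⁰)·cos70° / (2.40×10⁻⁹)² = 0.002616 V.

V ≈ 0.00262 V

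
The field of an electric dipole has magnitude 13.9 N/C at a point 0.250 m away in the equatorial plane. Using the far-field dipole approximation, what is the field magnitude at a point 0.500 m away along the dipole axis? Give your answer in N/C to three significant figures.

Dipole fields scale as 1/r³ in the far field.
The axial field is twice the equatorial field at the same r, so the geometry factor is 2/1.
E₂ = E₁ · (2/1) · (r₁/r₂)³ = 13.9 · 2 · (0.250/0.500)³.
(r₁/r₂)³ = (0.5)³ = 0.125.
E₂ ≈ 3.475 N/C.

E ≈ 3.48 N/C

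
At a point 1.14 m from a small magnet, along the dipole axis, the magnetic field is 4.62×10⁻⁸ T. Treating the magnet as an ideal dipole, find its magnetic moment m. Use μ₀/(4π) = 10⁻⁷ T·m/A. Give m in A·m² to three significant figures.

m ≈ 0.342 A·m²

On axis B = (μ₀/4π)·2m/r³, so m = Br³·4π/(μ₀·2).
m = (4.62×10⁻⁸)·(1.14)³ / (2·10⁻⁷) = 0.3422 A·m².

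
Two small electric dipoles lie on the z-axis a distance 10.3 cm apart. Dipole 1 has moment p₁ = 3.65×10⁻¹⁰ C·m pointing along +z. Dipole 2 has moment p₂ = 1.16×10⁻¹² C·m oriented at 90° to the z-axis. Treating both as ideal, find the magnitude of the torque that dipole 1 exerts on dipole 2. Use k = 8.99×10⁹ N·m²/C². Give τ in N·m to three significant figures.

τ ≈ 6.97×10⁻⁹ N·m

The second dipole sits on the axis of the first, so the field there is axial: E₁ = 2kp₁/r³ along +z.
E₁ = 2(8.99×10⁹)(3.65×10⁻¹⁰)/(0.103)³ = 6006 N/C.
Torque on the second dipole: τ = p₂ E₁ sinθ.
τ = (1.16×10⁻¹²)(6006)·sin90° = 6.967×10⁻⁹ N·m.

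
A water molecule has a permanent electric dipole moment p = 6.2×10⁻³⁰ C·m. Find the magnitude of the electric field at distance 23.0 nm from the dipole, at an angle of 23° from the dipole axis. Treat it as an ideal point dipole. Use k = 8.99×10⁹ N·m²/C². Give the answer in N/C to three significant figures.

E ≈ 8620 N/C

At angle θ the dipole field magnitude is E = (kp/r³)·√(1 + 3cos²θ).
kp/r³ = (8.99×10⁹)(6.20×10⁻³⁰) / (2.30×10⁻⁸)³ = 4581 N/C.
√(1 + 3cos²23°) = √(1 + 3·0.8473) = √3.5420 ≈ 1.8820.
E ≈ 4581 × 1.882 = 8622 N/C.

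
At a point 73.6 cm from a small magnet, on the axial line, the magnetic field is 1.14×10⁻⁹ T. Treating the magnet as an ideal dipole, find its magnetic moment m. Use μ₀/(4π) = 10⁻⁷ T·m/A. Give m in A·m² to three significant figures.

m ≈ 0.00227 A·m²

On axis B = (μ₀/4π)·2m/r³, so m = Br³·4π/(μ₀·2).
m = (1.14×10⁻⁹)·(0.736)³ / (2·10⁻⁷) = 0.002273 A·m².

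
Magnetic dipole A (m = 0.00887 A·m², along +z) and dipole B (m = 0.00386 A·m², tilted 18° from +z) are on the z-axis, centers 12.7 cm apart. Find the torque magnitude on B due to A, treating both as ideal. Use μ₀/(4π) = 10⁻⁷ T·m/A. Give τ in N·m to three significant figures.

τ ≈ 1.03×10⁻⁹ N·m

Dipole B is on the axis of dipole A, so B₁ there is axial: B₁ = (μ₀/4π)·2m₁/r³ along +z.
B₁ = 2(10⁻⁷)(0.00887)/(0.127)³ = 8.660×10⁻⁷ T.
τ = m₂ B₁ sinθ.
τ = (0.00386)(8.660×10⁻⁷)·sin18° = 1.033×10⁻⁹ N·m.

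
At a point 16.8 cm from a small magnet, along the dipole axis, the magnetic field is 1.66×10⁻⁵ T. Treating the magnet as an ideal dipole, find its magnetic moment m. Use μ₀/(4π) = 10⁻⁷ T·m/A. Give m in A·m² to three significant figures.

On axis B = (μ₀/4π)·2m/r³, so m = Br³·4π/(μ₀·2).
m = (1.66×10⁻⁵)·(0.168)³ / (2·10⁻⁷) = 0.3936 A·m².

m ≈ 0.394 A·m²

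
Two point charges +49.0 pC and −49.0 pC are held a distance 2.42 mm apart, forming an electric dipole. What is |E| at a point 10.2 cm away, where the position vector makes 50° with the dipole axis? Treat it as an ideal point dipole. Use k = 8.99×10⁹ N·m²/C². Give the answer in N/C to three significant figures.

E ≈ 1.50 N/C

Dipole moment p = qd = (4.90×10⁻¹¹ C)(0.00242 m) = 1.186×10⁻¹³ C·m.
At angle θ the dipole field magnitude is E = (kp/r³)·√(1 + 3cos²θ).
kp/r³ = (8.99×10⁹)(1.186×10⁻¹³) / (0.102)³ = 1.005 N/C.
√(1 + 3cos²50°) = √(1 + 3·0.4132) = √2.2395 ≈ 1.4965.
E ≈ 1.005 × 1.497 = 1.504 N/C.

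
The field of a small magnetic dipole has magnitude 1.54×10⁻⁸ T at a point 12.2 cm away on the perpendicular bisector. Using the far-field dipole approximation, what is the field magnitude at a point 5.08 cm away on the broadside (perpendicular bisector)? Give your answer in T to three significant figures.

Dipole fields scale as 1/r³ in the far field; the geometry is the same at both points.
B₂ = B₁ · (r₁/r₂)³ = 1.54×10⁻⁸ · (12.2/5.08)³.
(r₁/r₂)³ = (2.402)³ = 13.85.
B₂ ≈ 2.133×10⁻⁷ T.

B ≈ 2.13×10⁻⁷ T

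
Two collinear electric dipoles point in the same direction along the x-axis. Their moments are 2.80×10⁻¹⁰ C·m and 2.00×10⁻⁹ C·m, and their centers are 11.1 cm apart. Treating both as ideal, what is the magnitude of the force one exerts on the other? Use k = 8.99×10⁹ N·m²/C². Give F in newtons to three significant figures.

F ≈ 1.99×10⁻⁴ N

On-axis field of dipole 1 at distance r: E = 2kp₁/r³. Force on dipole 2 is F = p₂·dE/dr (gradient along axis).
dE/dr = −6kp₁/r⁴, so |F| = 6kp₁p₂/r⁴ (attractive for aligned moments).
F = 6(8.99×10⁹)(2.80×10⁻¹⁰)(2.00×10⁻⁹)/(0.111)⁴ = 1.990×10⁻⁴ N.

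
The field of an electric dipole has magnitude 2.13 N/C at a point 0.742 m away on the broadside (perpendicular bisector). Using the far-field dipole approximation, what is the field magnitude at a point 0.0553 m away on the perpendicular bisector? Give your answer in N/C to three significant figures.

E ≈ 5150 N/C

Dipole fields scale as 1/r³ in the far field; the geometry is the same at both points.
E₂ = E₁ · (r₁/r₂)³ = 2.13 · (0.742/0.0553)³.
(r₁/r₂)³ = (13.42)³ = 2416.
E₂ ≈ 5145 N/C.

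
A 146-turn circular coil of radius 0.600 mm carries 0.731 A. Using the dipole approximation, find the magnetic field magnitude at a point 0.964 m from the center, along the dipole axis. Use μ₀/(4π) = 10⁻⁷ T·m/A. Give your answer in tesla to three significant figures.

m = NIA = NIπa² = 146·(0.731)·π·(6.00×10⁻⁴)² = 1.207×10⁻⁴ A·m².
On axis B = (μ₀/4π)·2m/r³.
B = 2·(10⁻⁷)·(1.207×10⁻⁴) / (0.964)³ = 2.695×10⁻¹¹ T.

B ≈ 2.69×10⁻¹¹ T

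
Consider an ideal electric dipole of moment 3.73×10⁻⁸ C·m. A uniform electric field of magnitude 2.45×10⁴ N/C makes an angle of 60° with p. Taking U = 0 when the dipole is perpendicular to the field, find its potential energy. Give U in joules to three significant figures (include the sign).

U = −p·E = −pE cosθ.
U = −(3.73×10⁻⁸)(2.45×10⁴)·cos60° = -4.569×10⁻⁴ J.

U ≈ -4.57×10⁻⁴ J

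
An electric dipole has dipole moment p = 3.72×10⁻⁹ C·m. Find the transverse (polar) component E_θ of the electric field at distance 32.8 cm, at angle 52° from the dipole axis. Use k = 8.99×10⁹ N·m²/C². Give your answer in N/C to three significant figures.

E_θ ≈ 747 N/C

For a dipole, E_θ = (kp sinθ)/r³.
kp/r³ = (8.99×10⁹)(3.72×10⁻⁹)/(0.328)³ = 947.7 N/C.
E_θ = 947.7·sin52° = 746.8 N/C.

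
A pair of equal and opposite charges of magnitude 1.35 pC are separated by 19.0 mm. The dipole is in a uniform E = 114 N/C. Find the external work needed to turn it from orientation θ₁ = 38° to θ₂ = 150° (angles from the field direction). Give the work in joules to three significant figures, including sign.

Dipole moment p = qd = (1.35×10⁻¹² C)(0.0190 m) = 2.565×10⁻¹⁴ C·m.
W_ext = ΔU = U(θ₂) − U(θ₁) = −pE cosθ₂ − (−pE cosθ₁) = pE(cosθ₁ − cosθ₂).
W = (2.565×10⁻¹⁴)(114)·(cos38° − cos150°) = (2.924×10⁻¹²)·(+1.6540) = 4.837×10⁻¹² J.

W ≈ 4.84×10⁻¹² J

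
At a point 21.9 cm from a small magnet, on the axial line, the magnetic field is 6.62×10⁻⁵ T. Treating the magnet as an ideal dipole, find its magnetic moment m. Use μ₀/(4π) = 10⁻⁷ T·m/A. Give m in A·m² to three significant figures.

On axis B = (μ₀/4π)·2m/r³, so m = Br³·4π/(μ₀·2).
m = (6.62×10⁻⁵)·(0.219)³ / (2·10⁻⁷) = 3.477 A·m².

m ≈ 3.48 A·m²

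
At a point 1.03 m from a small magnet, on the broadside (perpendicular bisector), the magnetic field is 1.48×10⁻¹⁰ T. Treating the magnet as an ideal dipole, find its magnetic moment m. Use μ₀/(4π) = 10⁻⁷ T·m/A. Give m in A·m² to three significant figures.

In the equatorial plane B = (μ₀/4π)·m/r³, so m = Br³·4π/(μ₀).
m = (1.48×10⁻¹⁰)·(1.03)³ / (10⁻⁷) = 0.001617 A·m².

m ≈ 0.00162 A·m²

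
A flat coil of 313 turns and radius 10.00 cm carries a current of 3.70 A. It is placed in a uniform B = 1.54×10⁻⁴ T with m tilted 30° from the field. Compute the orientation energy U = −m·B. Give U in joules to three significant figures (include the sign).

U ≈ -0.00485 J

m = NIA = NIπa² = 313·(3.70)·π·(0.100)² = 36.38 A·m².
U = −m·B = −mB cosθ.
U = −(36.38)(1.54×10⁻⁴)·cos30° = -0.004852 J.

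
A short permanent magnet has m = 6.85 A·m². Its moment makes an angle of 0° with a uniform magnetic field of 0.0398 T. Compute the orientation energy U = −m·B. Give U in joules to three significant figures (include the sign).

U ≈ -0.273 J

U = −m·B = −mB cosθ.
U = −(6.85)(0.0398)·cos0° = -0.2726 J.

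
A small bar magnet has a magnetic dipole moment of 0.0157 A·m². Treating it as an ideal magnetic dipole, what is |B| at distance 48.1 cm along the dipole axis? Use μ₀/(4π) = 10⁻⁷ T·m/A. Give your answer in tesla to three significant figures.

On axis B = (μ₀/4π)·2m/r³.
B = 2·(10⁻⁷)·(0.0157) / (0.481)³ = 2.822×10⁻⁸ T.

B ≈ 2.82×10⁻⁸ T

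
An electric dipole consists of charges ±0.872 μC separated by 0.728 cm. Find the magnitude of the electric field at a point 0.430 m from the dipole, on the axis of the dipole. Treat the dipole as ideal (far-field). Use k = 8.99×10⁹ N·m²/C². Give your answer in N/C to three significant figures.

E ≈ 1440 N/C

Dipole moment p = qd = (8.72×10⁻⁷ C)(0.00728 m) = 6.348×10⁻⁹ C·m.
On the dipole axis E = 2kp/r³.
E = 2·(8.99×10⁹)(6.348×10⁻⁹) / (0.430)³ = 1436 N/C.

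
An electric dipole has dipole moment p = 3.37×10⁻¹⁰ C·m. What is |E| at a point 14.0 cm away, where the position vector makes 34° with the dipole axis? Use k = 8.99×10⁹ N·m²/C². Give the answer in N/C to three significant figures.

E ≈ 1930 N/C

At angle θ the dipole field magnitude is E = (kp/r³)·√(1 + 3cos²θ).
kp/r³ = (8.99×10⁹)(3.37×10⁻¹⁰) / (0.140)³ = 1104 N/C.
√(1 + 3cos²34°) = √(1 + 3·0.6873) = √3.0619 ≈ 1.7498.
E ≈ 1104 × 1.750 = 1932 N/C.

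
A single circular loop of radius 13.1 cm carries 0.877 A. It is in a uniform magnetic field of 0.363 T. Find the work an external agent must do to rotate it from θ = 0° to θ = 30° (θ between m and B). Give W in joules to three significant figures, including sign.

Magnetic moment m = IA = Iπa² = (0.877)·π·(0.131)² = 0.04728 A·m².
W_ext = ΔU = −mB cosθ₂ + mB cosθ₁ = mB(cosθ₁ − cosθ₂).
W = (0.04728)(0.363)·(cos0° − cos30°) = (0.01716)·(+0.1340) = 0.002299 J.

W ≈ 0.00230 J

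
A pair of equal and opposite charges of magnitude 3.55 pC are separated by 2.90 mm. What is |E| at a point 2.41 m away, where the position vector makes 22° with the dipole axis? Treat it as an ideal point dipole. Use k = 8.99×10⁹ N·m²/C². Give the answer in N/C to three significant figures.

E ≈ 1.25×10⁻⁵ N/C

Dipole moment p = qd = (3.55×10⁻¹² C)(0.00290 m) = 1.03×10⁻¹⁴ C·m.
At angle θ the dipole field magnitude is E = (kp/r³)·√(1 + 3cos²θ).
kp/r³ = (8.99×10⁹)(1.03×10⁻¹⁴) / (2.41)³ = 6.615×10⁻⁶ N/C.
√(1 + 3cos²22°) = √(1 + 3·0.8597) = √3.5790 ≈ 1.8918.
E ≈ 6.615×10⁻⁶ × 1.892 = 1.251×10⁻⁵ N/C.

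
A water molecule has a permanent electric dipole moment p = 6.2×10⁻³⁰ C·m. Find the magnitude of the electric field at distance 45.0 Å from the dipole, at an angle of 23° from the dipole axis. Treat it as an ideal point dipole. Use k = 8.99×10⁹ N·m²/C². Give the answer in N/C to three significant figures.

E ≈ 1.15×10⁶ N/C

At angle θ the dipole field magnitude is E = (kp/r³)·√(1 + 3cos²θ).
kp/r³ = (8.99×10⁹)(6.20×10⁻³⁰) / (4.50×10⁻⁹)³ = 6.117×10⁵ N/C.
√(1 + 3cos²23°) = √(1 + 3·0.8473) = √3.5420 ≈ 1.8820.
E ≈ 6.117×10⁵ × 1.882 = 1.151×10⁶ N/C.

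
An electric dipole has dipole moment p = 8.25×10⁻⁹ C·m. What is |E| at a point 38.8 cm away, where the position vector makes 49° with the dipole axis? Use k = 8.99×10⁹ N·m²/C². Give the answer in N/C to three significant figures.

At angle θ the dipole field magnitude is E = (kp/r³)·√(1 + 3cos²θ).
kp/r³ = (8.99×10⁹)(8.25×10⁻⁹) / (0.388)³ = 1270 N/C.
√(1 + 3cos²49°) = √(1 + 3·0.4304) = √2.2912 ≈ 1.5137.
E ≈ 1270 × 1.514 = 1922 N/C.

E ≈ 1920 N/C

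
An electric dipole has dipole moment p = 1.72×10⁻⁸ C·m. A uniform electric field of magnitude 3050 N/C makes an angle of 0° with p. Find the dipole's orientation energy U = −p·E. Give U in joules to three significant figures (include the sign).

U = −p·E = −pE cosθ.
U = −(1.72×10⁻⁸)(3050)·cos0° = -5.246×10⁻⁵ J.

U ≈ -5.25×10⁻⁵ J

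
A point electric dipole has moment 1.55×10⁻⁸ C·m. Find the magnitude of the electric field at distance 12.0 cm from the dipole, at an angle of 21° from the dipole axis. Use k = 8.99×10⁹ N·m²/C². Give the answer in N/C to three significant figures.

E ≈ 1.53×10⁵ N/C

At angle θ the dipole field magnitude is E = (kp/r³)·√(1 + 3cos²θ).
kp/r³ = (8.99×10⁹)(1.55×10⁻⁸) / (0.120)³ = 8.064×10⁴ N/C.
√(1 + 3cos²21°) = √(1 + 3·0.8716) = √3.6147 ≈ 1.9012.
E ≈ 8.064×10⁴ × 1.901 = 1.533×10⁵ N/C.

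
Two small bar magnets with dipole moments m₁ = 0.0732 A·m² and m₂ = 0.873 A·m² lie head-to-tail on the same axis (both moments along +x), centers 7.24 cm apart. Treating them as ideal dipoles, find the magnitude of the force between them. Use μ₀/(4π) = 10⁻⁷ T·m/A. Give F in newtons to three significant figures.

On-axis B of dipole 1: B = (μ₀/4π)·2m₁/r³. Force on dipole 2: F = m₂·dB/dr.
dB/dr = −(μ₀/4π)·6m₁/r⁴, so |F| = (μ₀/4π)·6m₁m₂/r⁴.
F = 6(10⁻⁷)(0.0732)(0.873)/(0.0724)⁴ = 0.001395 N.

F ≈ 0.00140 N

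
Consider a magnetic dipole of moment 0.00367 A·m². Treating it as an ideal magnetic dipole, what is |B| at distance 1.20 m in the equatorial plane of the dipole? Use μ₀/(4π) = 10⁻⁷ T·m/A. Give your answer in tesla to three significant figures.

B ≈ 2.12×10⁻¹⁰ T

In the equatorial plane B = (μ₀/4π)·m/r³ (half the axial value).
B = (10⁻⁷)·(0.00367) / (1.20)³ = 2.124×10⁻¹⁰ T.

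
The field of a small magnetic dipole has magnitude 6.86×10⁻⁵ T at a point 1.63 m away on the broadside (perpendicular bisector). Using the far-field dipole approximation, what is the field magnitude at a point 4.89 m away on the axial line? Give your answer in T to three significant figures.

Dipole fields scale as 1/r³ in the far field.
The axial field is twice the equatorial field at the same r, so the geometry factor is 2/1.
B₂ = B₁ · (2/1) · (r₁/r₂)³ = 6.86×10⁻⁵ · 2 · (1.63/4.89)³.
(r₁/r₂)³ = (0.3333)³ = 0.03704.
B₂ ≈ 5.081×10⁻⁶ T.

B ≈ 5.08×10⁻⁶ T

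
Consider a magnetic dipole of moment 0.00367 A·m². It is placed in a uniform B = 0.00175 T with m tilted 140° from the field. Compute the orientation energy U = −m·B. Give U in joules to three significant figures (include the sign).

U ≈ 4.92×10⁻⁶ J

U = −m·B = −mB cosθ.
U = −(0.00367)(0.00175)·cos140° = 4.920×10⁻⁶ J.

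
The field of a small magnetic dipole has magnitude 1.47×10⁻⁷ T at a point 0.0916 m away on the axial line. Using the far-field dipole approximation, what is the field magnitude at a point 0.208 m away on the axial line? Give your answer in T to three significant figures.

Dipole fields scale as 1/r³ in the far field; the geometry is the same at both points.
B₂ = B₁ · (r₁/r₂)³ = 1.47×10⁻⁷ · (0.0916/0.208)³.
(r₁/r₂)³ = (0.4404)³ = 0.08541.
B₂ ≈ 1.255×10⁻⁸ T.

B ≈ 1.26×10⁻⁸ T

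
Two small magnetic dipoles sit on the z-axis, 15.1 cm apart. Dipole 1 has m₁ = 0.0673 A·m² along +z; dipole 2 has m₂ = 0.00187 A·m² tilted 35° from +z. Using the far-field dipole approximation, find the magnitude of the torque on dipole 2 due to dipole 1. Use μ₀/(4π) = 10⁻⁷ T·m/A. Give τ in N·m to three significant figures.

Dipole B is on the axis of dipole A, so B₁ there is axial: B₁ = (μ₀/4π)·2m₁/r³ along +z.
B₁ = 2(10⁻⁷)(0.0673)/(0.151)³ = 3.909×10⁻⁶ T.
τ = m₂ B₁ sinθ.
τ = (0.00187)(3.909×10⁻⁶)·sin35° = 4.193×10⁻⁹ N·m.

τ ≈ 4.19×10⁻⁹ N·m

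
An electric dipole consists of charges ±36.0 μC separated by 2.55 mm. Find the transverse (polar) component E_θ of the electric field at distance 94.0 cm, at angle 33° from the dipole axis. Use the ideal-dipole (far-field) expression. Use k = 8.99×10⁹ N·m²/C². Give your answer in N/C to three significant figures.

E_θ ≈ 541 N/C

Dipole moment p = qd = (3.60×10⁻⁵ C)(0.00255 m) = 9.18×10⁻⁸ C·m.
For a dipole, E_θ = (kp sinθ)/r³.
kp/r³ = (8.99×10⁹)(9.18×10⁻⁸)/(0.940)³ = 993.6 N/C.
E_θ = 993.6·sin33° = 541.2 N/C.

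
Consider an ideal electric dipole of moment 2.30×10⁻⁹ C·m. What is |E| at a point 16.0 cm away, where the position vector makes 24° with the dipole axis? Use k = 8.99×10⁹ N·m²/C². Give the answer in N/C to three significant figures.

E ≈ 9450 N/C

At angle θ the dipole field magnitude is E = (kp/r³)·√(1 + 3cos²θ).
kp/r³ = (8.99×10⁹)(2.30×10⁻⁹) / (0.160)³ = 5048 N/C.
√(1 + 3cos²24°) = √(1 + 3·0.8346) = √3.5037 ≈ 1.8718.
E ≈ 5048 × 1.872 = 9449 N/C.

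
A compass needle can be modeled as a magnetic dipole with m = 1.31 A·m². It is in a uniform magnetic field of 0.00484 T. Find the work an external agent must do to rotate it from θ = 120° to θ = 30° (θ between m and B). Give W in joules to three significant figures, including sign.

W ≈ -0.00866 J

W_ext = ΔU = −mB cosθ₂ + mB cosθ₁ = mB(cosθ₁ − cosθ₂).
W = (1.31)(0.00484)·(cos120° − cos30°) = (0.006340)·(-1.3660) = -0.008661 J.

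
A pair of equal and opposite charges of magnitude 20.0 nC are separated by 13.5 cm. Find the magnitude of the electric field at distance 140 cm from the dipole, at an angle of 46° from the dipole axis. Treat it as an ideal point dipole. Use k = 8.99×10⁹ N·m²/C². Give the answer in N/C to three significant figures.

E ≈ 13.8 N/C

Dipole moment p = qd = (2.00×10⁻⁸ C)(0.135 m) = 2.70×10⁻⁹ C·m.
At angle θ the dipole field magnitude is E = (kp/r³)·√(1 + 3cos²θ).
kp/r³ = (8.99×10⁹)(2.70×10⁻⁹) / (1.40)³ = 8.846 N/C.
√(1 + 3cos²46°) = √(1 + 3·0.4826) = √2.4477 ≈ 1.5645.
E ≈ 8.846 × 1.564 = 13.84 N/C.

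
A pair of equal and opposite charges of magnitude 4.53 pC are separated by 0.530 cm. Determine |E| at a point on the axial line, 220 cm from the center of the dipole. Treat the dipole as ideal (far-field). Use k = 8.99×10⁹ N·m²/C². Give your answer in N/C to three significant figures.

E ≈ 4.05×10⁻⁵ N/C

Dipole moment p = qd = (4.53×10⁻¹² C)(0.00530 m) = 2.401×10⁻¹⁴ C·m.
On the dipole axis E = 2kp/r³.
E = 2·(8.99×10⁹)(2.401×10⁻¹⁴) / (2.20)³ = 4.054×10⁻⁵ N/C.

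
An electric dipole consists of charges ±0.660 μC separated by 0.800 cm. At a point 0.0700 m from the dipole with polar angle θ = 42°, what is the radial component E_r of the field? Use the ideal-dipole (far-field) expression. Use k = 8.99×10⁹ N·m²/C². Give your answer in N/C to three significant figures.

Dipole moment p = qd = (6.60×10⁻⁷ C)(0.00800 m) = 5.28×10⁻⁹ C·m.
For a dipole, E_r = (2kp cosθ)/r³.
kp/r³ = (8.99×10⁹)(5.28×10⁻⁹)/(0.0700)³ = 1.384×10⁵ N/C.
E_r = 2·1.384×10⁵·cos42° = 2.057×10⁵ N/C.

E_r ≈ 2.06×10⁵ N/C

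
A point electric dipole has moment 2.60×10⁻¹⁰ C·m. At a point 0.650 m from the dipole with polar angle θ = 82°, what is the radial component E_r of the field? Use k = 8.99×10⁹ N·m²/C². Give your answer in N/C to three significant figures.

For a dipole, E_r = (2kp cosθ)/r³.
kp/r³ = (8.99×10⁹)(2.60×10⁻¹⁰)/(0.650)³ = 8.511 N/C.
E_r = 2·8.511·cos82° = 2.369 N/C.

E_r ≈ 2.37 N/C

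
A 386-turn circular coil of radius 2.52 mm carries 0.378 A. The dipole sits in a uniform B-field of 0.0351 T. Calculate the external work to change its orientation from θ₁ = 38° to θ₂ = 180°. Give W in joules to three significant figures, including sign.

m = NIA = NIπa² = 386·(0.378)·π·(0.00252)² = 0.002911 A·m².
W_ext = ΔU = −mB cosθ₂ + mB cosθ₁ = mB(cosθ₁ − cosθ₂).
W = (0.002911)(0.0351)·(cos38° − cos180°) = (1.022×10⁻⁴)·(+1.7880) = 1.827×10⁻⁴ J.

W ≈ 1.83×10⁻⁴ J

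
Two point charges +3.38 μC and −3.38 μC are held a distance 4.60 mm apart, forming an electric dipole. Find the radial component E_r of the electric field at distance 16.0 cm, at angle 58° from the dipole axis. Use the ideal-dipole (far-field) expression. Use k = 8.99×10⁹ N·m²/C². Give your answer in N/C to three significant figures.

Dipole moment p = qd = (3.38×10⁻⁶ C)(0.00460 m) = 1.555×10⁻⁸ C·m.
For a dipole, E_r = (2kp cosθ)/r³.
kp/r³ = (8.99×10⁹)(1.555×10⁻⁸)/(0.160)³ = 3.413×10⁴ N/C.
E_r = 2·3.413×10⁴·cos58° = 3.617×10⁴ N/C.

E_r ≈ 3.62×10⁴ N/C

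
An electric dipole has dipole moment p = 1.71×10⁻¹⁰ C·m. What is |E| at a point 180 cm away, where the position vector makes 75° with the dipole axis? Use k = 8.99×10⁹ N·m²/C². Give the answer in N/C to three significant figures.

At angle θ the dipole field magnitude is E = (kp/r³)·√(1 + 3cos²θ).
kp/r³ = (8.99×10⁹)(1.71×10⁻¹⁰) / (1.80)³ = 0.2636 N/C.
√(1 + 3cos²75°) = √(1 + 3·0.0670) = √1.2010 ≈ 1.0959.
E ≈ 0.2636 × 1.096 = 0.2889 N/C.

E ≈ 0.289 N/C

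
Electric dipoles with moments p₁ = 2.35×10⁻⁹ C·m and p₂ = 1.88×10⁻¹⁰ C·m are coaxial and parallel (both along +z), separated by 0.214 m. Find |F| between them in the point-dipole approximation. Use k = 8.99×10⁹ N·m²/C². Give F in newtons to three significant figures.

On-axis field of dipole 1 at distance r: E = 2kp₁/r³. Force on dipole 2 is F = p₂·dE/dr (gradient along axis).
dE/dr = −6kp₁/r⁴, so |F| = 6kp₁p₂/r⁴ (attractive for aligned moments).
F = 6(8.99×10⁹)(2.35×10⁻⁹)(1.88×10⁻¹⁰)/(0.214)⁴ = 1.136×10⁻⁵ N.

F ≈ 1.14×10⁻⁵ N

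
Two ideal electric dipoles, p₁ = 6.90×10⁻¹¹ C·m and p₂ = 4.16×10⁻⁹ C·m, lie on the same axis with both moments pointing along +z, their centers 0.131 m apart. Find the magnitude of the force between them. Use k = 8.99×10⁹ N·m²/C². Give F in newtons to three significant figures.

On-axis field of dipole 1 at distance r: E = 2kp₁/r³. Force on dipole 2 is F = p₂·dE/dr (gradient along axis).
dE/dr = −6kp₁/r⁴, so |F| = 6kp₁p₂/r⁴ (attractive for aligned moments).
F = 6(8.99×10⁹)(6.90×10⁻¹¹)(4.16×10⁻⁹)/(0.131)⁴ = 5.257×10⁻⁵ N.

F ≈ 5.26×10⁻⁵ N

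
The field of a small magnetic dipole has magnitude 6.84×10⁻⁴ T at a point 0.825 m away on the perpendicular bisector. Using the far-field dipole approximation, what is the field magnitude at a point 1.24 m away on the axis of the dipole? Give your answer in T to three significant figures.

Dipole fields scale as 1/r³ in the far field.
The axial field is twice the equatorial field at the same r, so the geometry factor is 2/1.
B₂ = B₁ · (2/1) · (r₁/r₂)³ = 6.84×10⁻⁴ · 2 · (0.825/1.24)³.
(r₁/r₂)³ = (0.6653)³ = 0.2945.
B₂ ≈ 4.029×10⁻⁴ T.

B ≈ 4.03×10⁻⁴ T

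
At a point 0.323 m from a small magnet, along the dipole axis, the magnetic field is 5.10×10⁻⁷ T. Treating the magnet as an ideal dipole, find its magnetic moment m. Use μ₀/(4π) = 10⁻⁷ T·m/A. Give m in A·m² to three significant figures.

m ≈ 0.0859 A·m²

On axis B = (μ₀/4π)·2m/r³, so m = Br³·4π/(μ₀·2).
m = (5.10×10⁻⁷)·(0.323)³ / (2·10⁻⁷) = 0.08593 A·m².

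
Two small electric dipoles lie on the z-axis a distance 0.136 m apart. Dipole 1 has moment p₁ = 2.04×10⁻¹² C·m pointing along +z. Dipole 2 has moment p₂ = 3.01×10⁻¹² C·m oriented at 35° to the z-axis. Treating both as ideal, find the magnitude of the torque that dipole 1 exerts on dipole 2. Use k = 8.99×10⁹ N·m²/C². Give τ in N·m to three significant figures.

τ ≈ 2.52×10⁻¹¹ N·m

The second dipole sits on the axis of the first, so the field there is axial: E₁ = 2kp₁/r³ along +z.
E₁ = 2(8.99×10⁹)(2.04×10⁻¹²)/(0.136)³ = 14.58 N/C.
Torque on the second dipole: τ = p₂ E₁ sinθ.
τ = (3.01×10⁻¹²)(14.58)·sin35° = 2.517×10⁻¹¹ N·m.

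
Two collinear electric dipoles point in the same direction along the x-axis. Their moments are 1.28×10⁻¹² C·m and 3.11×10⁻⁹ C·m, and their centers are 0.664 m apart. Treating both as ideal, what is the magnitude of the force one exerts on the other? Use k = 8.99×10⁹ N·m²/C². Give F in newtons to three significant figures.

F ≈ 1.10×10⁻⁹ N

On-axis field of dipole 1 at distance r: E = 2kp₁/r³. Force on dipole 2 is F = p₂·dE/dr (gradient along axis).
dE/dr = −6kp₁/r⁴, so |F| = 6kp₁p₂/r⁴ (attractive for aligned moments).
F = 6(8.99×10⁹)(1.28×10⁻¹²)(3.11×10⁻⁹)/(0.664)⁴ = 1.105×10⁻⁹ N.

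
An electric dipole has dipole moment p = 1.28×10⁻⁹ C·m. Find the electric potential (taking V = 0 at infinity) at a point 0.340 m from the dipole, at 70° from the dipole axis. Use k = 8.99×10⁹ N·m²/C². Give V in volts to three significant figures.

V ≈ 34.0 V

The dipole potential is V = kp cosθ / r².
V = (8.99×10⁹)(1.28×10⁻⁹)·cos70° / (0.340)² = 34.05 V.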